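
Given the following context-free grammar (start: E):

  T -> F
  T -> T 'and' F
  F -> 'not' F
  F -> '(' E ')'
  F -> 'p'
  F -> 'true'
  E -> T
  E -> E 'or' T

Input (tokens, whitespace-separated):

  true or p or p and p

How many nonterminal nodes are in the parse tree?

11

[E [E [E [T [F true]]] or [T [F p]]] or [T [T [F p]] and [F p]]]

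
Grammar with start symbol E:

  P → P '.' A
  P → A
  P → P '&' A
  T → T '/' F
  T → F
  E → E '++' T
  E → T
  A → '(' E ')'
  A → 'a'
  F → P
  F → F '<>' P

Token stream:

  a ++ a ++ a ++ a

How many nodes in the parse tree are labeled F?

4

[E [E [E [E [T [F [P [A a]]]]] ++ [T [F [P [A a]]]]] ++ [T [F [P [A a]]]]] ++ [T [F [P [A a]]]]]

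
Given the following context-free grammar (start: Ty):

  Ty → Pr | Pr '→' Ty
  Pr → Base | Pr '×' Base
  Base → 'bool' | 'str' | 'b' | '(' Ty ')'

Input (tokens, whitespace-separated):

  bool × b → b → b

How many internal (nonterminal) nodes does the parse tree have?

[Ty [Pr [Pr [Base bool]] × [Base b]] → [Ty [Pr [Base b]] → [Ty [Pr [Base b]]]]]

11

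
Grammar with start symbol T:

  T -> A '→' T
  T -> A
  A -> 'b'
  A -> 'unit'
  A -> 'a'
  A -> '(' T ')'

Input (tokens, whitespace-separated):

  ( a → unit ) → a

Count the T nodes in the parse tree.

4

[T [A ( [T [A a] → [T [A unit]]] )] → [T [A a]]]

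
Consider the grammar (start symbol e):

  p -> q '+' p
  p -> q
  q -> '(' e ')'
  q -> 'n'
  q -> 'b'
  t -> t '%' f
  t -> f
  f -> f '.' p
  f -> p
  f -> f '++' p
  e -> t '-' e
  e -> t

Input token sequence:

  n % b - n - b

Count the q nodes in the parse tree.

4

[e [t [t [f [p [q n]]]] % [f [p [q b]]]] - [e [t [f [p [q n]]]] - [e [t [f [p [q b]]]]]]]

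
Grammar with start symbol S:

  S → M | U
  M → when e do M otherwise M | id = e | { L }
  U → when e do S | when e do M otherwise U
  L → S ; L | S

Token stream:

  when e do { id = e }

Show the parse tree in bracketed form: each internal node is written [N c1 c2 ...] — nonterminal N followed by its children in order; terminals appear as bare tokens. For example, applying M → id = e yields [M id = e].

[S [U when e do [S [M { [L [S [M id = e]]] }]]]]

S
U
when e do S
when e do M
when e do { L }
when e do { S }
when e do { M }
when e do { id = e }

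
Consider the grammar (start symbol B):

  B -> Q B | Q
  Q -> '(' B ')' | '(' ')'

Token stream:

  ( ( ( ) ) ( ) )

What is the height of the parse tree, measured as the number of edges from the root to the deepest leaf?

[B [Q ( [B [Q ( [B [Q ( )]] )] [B [Q ( )]]] )]]

6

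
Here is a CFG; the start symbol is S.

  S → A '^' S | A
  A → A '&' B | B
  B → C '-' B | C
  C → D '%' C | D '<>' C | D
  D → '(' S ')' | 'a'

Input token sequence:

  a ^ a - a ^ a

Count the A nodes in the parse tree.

3

[S [A [B [C [D a]]]] ^ [S [A [B [C [D a]] - [B [C [D a]]]]] ^ [S [A [B [C [D a]]]]]]]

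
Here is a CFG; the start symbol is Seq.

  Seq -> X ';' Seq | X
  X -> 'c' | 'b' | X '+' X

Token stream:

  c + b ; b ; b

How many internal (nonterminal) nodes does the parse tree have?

8

[Seq [X [X c] + [X b]] ; [Seq [X b] ; [Seq [X b]]]]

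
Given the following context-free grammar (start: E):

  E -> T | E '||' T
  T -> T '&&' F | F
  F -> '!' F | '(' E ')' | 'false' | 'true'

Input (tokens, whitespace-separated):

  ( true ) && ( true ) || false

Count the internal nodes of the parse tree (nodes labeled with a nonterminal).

[E [E [T [T [F ( [E [T [F true]]] )]] && [F ( [E [T [F true]]] )]]] || [T [F false]]]

14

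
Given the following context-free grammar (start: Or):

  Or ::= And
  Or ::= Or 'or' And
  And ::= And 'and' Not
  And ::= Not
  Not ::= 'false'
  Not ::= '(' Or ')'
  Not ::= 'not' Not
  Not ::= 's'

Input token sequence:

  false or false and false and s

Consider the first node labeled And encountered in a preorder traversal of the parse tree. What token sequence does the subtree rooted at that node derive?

[Or [Or [And [Not false]]] or [And [And [And [Not false]] and [Not false]] and [Not s]]]

false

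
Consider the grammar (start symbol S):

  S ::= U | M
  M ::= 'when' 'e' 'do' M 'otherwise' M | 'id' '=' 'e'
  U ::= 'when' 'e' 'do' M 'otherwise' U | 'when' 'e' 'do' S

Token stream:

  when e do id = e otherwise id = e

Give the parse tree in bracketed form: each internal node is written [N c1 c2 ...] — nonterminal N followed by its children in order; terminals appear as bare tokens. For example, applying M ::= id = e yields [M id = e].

S
M
when e do M otherwise M
when e do id = e otherwise M
when e do id = e otherwise id = e

[S [M when e do [M id = e] otherwise [M id = e]]]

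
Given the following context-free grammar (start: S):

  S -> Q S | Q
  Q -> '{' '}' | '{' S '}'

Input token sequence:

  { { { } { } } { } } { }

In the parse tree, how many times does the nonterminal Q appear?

[S [Q { [S [Q { [S [Q { }] [S [Q { }]]] }] [S [Q { }]]] }] [S [Q { }]]]

6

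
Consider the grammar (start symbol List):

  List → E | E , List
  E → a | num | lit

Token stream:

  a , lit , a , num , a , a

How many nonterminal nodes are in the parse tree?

[List [E a] , [List [E lit] , [List [E a] , [List [E num] , [List [E a] , [List [E a]]]]]]]

12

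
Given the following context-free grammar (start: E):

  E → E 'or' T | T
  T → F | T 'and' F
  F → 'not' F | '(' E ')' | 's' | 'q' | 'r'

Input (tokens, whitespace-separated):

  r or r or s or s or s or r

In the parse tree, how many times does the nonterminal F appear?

6

[E [E [E [E [E [E [T [F r]]] or [T [F r]]] or [T [F s]]] or [T [F s]]] or [T [F s]]] or [T [F r]]]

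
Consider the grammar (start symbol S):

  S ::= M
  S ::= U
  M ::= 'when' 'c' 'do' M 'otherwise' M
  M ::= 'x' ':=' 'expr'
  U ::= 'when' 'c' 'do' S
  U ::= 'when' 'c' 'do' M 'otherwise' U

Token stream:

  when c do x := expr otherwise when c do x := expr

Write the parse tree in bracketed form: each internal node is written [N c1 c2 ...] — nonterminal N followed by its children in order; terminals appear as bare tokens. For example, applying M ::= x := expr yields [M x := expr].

[S [U when c do [M x := expr] otherwise [U when c do [S [M x := expr]]]]]

S
U
when c do M otherwise U
when c do x := expr otherwise U
when c do x := expr otherwise when c do S
when c do x := expr otherwise when c do M
when c do x := expr otherwise when c do x := expr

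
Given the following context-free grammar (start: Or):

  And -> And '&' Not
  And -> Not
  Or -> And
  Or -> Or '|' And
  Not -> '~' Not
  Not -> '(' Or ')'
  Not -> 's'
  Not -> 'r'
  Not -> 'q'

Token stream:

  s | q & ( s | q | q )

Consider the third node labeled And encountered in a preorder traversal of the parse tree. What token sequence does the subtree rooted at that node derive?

q

[Or [Or [And [Not s]]] | [And [And [Not q]] & [Not ( [Or [Or [Or [And [Not s]]] | [And [Not q]]] | [And [Not q]]] )]]]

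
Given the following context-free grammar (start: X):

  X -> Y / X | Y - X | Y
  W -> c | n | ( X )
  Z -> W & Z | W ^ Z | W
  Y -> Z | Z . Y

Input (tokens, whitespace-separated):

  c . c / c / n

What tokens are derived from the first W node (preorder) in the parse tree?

[X [Y [Z [W c]] . [Y [Z [W c]]]] / [X [Y [Z [W c]]] / [X [Y [Z [W n]]]]]]

c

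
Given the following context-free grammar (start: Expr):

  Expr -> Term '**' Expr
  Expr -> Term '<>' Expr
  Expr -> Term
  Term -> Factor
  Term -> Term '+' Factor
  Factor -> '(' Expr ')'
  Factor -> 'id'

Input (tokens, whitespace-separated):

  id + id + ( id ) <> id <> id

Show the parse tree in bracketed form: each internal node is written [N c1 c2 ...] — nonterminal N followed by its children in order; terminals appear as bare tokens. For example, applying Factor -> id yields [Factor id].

Expr
Term <> Expr
Term + Factor <> Expr
Term + Factor + Factor <> Expr
Factor + Factor + Factor <> Expr
id + Factor + Factor <> Expr
id + id + Factor <> Expr
id + id + ( Expr ) <> Expr
id + id + ( Term ) <> Expr
id + id + ( Factor ) <> Expr
id + id + ( id ) <> Expr
id + id + ( id ) <> Term <> Expr
id + id + ( id ) <> Factor <> Expr
id + id + ( id ) <> id <> Expr
id + id + ( id ) <> id <> Term
id + id + ( id ) <> id <> Factor
id + id + ( id ) <> id <> id

[Expr [Term [Term [Term [Factor id]] + [Factor id]] + [Factor ( [Expr [Term [Factor id]]] )]] <> [Expr [Term [Factor id]] <> [Expr [Term [Factor id]]]]]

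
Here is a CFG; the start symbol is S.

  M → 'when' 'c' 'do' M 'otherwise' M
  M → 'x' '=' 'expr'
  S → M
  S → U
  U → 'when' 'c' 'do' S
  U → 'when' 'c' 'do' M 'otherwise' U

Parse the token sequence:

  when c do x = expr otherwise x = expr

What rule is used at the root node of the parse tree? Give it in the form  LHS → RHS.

[S [M when c do [M x = expr] otherwise [M x = expr]]]

S → M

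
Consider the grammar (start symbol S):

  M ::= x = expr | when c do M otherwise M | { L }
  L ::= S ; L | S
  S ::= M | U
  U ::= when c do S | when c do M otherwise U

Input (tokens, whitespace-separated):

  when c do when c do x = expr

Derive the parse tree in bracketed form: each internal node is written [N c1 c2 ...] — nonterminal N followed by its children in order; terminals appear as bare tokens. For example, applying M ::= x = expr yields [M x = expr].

[S [U when c do [S [U when c do [S [M x = expr]]]]]]

S
U
when c do S
when c do U
when c do when c do S
when c do when c do M
when c do when c do x = expr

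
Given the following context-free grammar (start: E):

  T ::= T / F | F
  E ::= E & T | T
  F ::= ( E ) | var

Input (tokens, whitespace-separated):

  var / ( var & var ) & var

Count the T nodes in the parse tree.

5

[E [E [T [T [F var]] / [F ( [E [E [T [F var]]] & [T [F var]]] )]]] & [T [F var]]]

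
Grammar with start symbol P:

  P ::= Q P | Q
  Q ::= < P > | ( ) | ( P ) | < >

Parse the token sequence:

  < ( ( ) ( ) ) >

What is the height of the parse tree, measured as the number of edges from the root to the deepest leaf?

7

[P [Q < [P [Q ( [P [Q ( )] [P [Q ( )]]] )]] >]]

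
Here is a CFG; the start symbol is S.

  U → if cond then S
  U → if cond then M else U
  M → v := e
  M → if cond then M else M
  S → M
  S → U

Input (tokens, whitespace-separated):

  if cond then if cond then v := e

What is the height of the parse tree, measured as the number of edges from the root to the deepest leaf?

6

[S [U if cond then [S [U if cond then [S [M v := e]]]]]]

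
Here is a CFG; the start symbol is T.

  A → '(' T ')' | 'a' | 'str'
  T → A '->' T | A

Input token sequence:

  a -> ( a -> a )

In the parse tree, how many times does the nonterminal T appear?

[T [A a] -> [T [A ( [T [A a] -> [T [A a]]] )]]]

4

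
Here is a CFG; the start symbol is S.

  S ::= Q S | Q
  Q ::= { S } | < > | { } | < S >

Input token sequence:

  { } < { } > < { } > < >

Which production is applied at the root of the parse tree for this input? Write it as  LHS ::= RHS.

[S [Q { }] [S [Q < [S [Q { }]] >] [S [Q < [S [Q { }]] >] [S [Q < >]]]]]

S ::= Q S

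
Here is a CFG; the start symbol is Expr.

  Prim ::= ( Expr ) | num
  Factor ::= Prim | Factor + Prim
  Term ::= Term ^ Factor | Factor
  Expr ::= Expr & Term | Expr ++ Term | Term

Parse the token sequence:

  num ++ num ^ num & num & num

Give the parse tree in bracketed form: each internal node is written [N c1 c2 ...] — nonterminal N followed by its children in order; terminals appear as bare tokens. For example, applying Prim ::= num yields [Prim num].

[Expr [Expr [Expr [Expr [Term [Factor [Prim num]]]] ++ [Term [Term [Factor [Prim num]]] ^ [Factor [Prim num]]]] & [Term [Factor [Prim num]]]] & [Term [Factor [Prim num]]]]

Expr
Expr & Term
Expr & Term & Term
Expr ++ Term & Term & Term
Term ++ Term & Term & Term
Factor ++ Term & Term & Term
Prim ++ Term & Term & Term
num ++ Term & Term & Term
num ++ Term ^ Factor & Term & Term
num ++ Factor ^ Factor & Term & Term
num ++ Prim ^ Factor & Term & Term
num ++ num ^ Factor & Term & Term
num ++ num ^ Prim & Term & Term
num ++ num ^ num & Term & Term
num ++ num ^ num & Factor & Term
num ++ num ^ num & Prim & Term
num ++ num ^ num & num & Term
num ++ num ^ num & num & Factor
num ++ num ^ num & num & Prim
num ++ num ^ num & num & num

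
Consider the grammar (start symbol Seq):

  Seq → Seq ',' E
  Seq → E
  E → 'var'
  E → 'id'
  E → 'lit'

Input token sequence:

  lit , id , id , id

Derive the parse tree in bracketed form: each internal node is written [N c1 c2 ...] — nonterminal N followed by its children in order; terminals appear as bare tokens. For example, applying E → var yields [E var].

[Seq [Seq [Seq [Seq [E lit]] , [E id]] , [E id]] , [E id]]

Seq
Seq , E
Seq , E , E
Seq , E , E , E
E , E , E , E
lit , E , E , E
lit , id , E , E
lit , id , id , E
lit , id , id , id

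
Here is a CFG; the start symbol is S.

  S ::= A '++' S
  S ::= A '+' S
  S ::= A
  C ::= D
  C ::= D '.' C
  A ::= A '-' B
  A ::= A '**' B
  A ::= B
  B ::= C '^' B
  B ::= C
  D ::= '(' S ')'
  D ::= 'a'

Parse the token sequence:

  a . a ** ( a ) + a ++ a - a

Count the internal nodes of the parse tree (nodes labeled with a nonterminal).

30

[S [A [A [B [C [D a] . [C [D a]]]]] ** [B [C [D ( [S [A [B [C [D a]]]]] )]]]] + [S [A [B [C [D a]]]] ++ [S [A [A [B [C [D a]]]] - [B [C [D a]]]]]]]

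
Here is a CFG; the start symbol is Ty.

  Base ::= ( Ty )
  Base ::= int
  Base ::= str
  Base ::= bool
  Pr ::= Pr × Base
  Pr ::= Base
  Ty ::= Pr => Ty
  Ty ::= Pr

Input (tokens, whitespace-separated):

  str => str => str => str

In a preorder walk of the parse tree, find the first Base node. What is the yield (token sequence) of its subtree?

str

[Ty [Pr [Base str]] => [Ty [Pr [Base str]] => [Ty [Pr [Base str]] => [Ty [Pr [Base str]]]]]]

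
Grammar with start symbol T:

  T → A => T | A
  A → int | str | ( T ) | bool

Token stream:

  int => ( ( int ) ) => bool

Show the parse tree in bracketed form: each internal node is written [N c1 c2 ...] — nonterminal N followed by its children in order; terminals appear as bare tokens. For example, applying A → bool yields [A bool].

T
A => T
int => T
int => A => T
int => ( T ) => T
int => ( A ) => T
int => ( ( T ) ) => T
int => ( ( A ) ) => T
int => ( ( int ) ) => T
int => ( ( int ) ) => A
int => ( ( int ) ) => bool

[T [A int] => [T [A ( [T [A ( [T [A int]] )]] )] => [T [A bool]]]]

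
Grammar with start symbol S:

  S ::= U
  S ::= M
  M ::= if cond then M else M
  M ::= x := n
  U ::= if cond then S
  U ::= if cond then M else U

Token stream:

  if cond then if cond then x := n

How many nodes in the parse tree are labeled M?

[S [U if cond then [S [U if cond then [S [M x := n]]]]]]

1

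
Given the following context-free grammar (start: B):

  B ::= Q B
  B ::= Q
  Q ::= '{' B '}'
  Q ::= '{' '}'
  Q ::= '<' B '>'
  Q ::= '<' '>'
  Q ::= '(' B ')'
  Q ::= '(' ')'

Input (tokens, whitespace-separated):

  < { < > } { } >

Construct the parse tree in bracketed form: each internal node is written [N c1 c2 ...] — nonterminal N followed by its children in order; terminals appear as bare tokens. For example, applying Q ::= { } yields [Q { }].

[B [Q < [B [Q { [B [Q < >]] }] [B [Q { }]]] >]]

B
Q
< B >
< Q B >
< { B } B >
< { Q } B >
< { < > } B >
< { < > } Q >
< { < > } { } >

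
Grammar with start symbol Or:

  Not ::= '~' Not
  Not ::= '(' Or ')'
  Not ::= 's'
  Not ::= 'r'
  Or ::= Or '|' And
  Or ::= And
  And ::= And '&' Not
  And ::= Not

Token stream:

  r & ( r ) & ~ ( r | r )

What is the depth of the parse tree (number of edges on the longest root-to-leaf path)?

8

[Or [And [And [And [Not r]] & [Not ( [Or [And [Not r]]] )]] & [Not ~ [Not ( [Or [Or [And [Not r]]] | [And [Not r]]] )]]]]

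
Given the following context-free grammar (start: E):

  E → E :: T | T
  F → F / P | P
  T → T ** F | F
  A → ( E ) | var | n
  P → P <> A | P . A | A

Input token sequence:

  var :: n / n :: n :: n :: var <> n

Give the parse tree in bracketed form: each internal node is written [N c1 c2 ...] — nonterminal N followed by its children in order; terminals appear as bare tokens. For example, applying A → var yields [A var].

[E [E [E [E [E [T [F [P [A var]]]]] :: [T [F [F [P [A n]]] / [P [A n]]]]] :: [T [F [P [A n]]]]] :: [T [F [P [A n]]]]] :: [T [F [P [P [A var]] <> [A n]]]]]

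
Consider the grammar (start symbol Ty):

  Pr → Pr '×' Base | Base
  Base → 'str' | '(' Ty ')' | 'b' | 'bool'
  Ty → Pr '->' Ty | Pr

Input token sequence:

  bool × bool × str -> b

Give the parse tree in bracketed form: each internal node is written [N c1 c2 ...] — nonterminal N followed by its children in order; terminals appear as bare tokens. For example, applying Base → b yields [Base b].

[Ty [Pr [Pr [Pr [Base bool]] × [Base bool]] × [Base str]] -> [Ty [Pr [Base b]]]]

Ty
Pr -> Ty
Pr × Base -> Ty
Pr × Base × Base -> Ty
Base × Base × Base -> Ty
bool × Base × Base -> Ty
bool × bool × Base -> Ty
bool × bool × str -> Ty
bool × bool × str -> Pr
bool × bool × str -> Base
bool × bool × str -> b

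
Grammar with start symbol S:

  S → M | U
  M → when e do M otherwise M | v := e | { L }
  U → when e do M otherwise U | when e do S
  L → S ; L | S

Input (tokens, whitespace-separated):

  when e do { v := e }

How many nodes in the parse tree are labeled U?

1

[S [U when e do [S [M { [L [S [M v := e]]] }]]]]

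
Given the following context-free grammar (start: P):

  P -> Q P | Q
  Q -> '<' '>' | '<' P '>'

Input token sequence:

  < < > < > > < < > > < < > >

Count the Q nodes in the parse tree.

[P [Q < [P [Q < >] [P [Q < >]]] >] [P [Q < [P [Q < >]] >] [P [Q < [P [Q < >]] >]]]]

7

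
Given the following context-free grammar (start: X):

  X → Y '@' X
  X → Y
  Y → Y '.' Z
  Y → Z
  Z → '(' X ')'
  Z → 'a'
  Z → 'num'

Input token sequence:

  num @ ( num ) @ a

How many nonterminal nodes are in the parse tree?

[X [Y [Z num]] @ [X [Y [Z ( [X [Y [Z num]]] )]] @ [X [Y [Z a]]]]]

12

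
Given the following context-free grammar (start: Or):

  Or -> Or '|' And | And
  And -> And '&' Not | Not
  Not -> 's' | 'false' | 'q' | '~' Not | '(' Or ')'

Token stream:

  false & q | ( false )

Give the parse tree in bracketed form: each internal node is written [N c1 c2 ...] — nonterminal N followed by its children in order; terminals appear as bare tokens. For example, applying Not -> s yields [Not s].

[Or [Or [And [And [Not false]] & [Not q]]] | [And [Not ( [Or [And [Not false]]] )]]]

Or
Or | And
And | And
And & Not | And
Not & Not | And
false & Not | And
false & q | And
false & q | Not
false & q | ( Or )
false & q | ( And )
false & q | ( Not )
false & q | ( false )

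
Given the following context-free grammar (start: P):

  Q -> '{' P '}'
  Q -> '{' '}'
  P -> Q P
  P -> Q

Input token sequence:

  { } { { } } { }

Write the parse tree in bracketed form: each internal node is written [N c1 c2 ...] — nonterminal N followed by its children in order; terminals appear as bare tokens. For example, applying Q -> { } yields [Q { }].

[P [Q { }] [P [Q { [P [Q { }]] }] [P [Q { }]]]]

P
Q P
{ } P
{ } Q P
{ } { P } P
{ } { Q } P
{ } { { } } P
{ } { { } } Q
{ } { { } } { }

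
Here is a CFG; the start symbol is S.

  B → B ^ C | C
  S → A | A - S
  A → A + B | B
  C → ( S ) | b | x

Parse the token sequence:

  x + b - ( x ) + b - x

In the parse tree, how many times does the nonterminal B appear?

[S [A [A [B [C x]]] + [B [C b]]] - [S [A [A [B [C ( [S [A [B [C x]]]] )]]] + [B [C b]]] - [S [A [B [C x]]]]]]

6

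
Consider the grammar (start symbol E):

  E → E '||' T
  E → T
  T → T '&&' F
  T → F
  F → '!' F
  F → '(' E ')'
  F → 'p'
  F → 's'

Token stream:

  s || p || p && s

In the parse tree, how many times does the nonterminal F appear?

[E [E [E [T [F s]]] || [T [F p]]] || [T [T [F p]] && [F s]]]

4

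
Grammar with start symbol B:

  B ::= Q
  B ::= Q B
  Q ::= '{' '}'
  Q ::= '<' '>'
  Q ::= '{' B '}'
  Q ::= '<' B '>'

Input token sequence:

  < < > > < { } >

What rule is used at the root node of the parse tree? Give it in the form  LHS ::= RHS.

[B [Q < [B [Q < >]] >] [B [Q < [B [Q { }]] >]]]

B ::= Q B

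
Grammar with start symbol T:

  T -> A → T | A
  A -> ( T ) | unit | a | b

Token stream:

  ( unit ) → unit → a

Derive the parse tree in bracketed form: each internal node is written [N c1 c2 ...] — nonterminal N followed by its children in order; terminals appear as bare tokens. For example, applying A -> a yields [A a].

[T [A ( [T [A unit]] )] → [T [A unit] → [T [A a]]]]

T
A → T
( T ) → T
( A ) → T
( unit ) → T
( unit ) → A → T
( unit ) → unit → T
( unit ) → unit → A
( unit ) → unit → a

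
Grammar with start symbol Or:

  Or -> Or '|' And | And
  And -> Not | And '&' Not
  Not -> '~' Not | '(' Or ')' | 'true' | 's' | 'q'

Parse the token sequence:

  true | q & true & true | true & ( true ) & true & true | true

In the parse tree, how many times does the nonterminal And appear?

[Or [Or [Or [Or [And [Not true]]] | [And [And [And [Not q]] & [Not true]] & [Not true]]] | [And [And [And [And [Not true]] & [Not ( [Or [And [Not true]]] )]] & [Not true]] & [Not true]]] | [And [Not true]]]

10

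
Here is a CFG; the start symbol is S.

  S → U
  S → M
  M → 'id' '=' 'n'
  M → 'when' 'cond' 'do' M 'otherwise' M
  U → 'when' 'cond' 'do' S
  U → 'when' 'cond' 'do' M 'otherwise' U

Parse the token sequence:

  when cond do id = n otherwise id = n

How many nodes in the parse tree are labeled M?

3

[S [M when cond do [M id = n] otherwise [M id = n]]]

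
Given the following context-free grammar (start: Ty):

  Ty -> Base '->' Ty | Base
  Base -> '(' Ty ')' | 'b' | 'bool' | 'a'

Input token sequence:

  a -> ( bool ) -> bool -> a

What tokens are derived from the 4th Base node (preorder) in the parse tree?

[Ty [Base a] -> [Ty [Base ( [Ty [Base bool]] )] -> [Ty [Base bool] -> [Ty [Base a]]]]]

bool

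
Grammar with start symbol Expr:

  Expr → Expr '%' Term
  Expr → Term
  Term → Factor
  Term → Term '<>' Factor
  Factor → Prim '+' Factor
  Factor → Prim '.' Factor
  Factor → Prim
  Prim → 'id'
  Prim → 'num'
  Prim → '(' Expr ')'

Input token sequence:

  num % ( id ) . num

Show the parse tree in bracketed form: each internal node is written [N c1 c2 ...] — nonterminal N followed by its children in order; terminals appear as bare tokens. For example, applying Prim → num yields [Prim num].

[Expr [Expr [Term [Factor [Prim num]]]] % [Term [Factor [Prim ( [Expr [Term [Factor [Prim id]]]] )] . [Factor [Prim num]]]]]

Expr
Expr % Term
Term % Term
Factor % Term
Prim % Term
num % Term
num % Factor
num % Prim . Factor
num % ( Expr ) . Factor
num % ( Term ) . Factor
num % ( Factor ) . Factor
num % ( Prim ) . Factor
num % ( id ) . Factor
num % ( id ) . Prim
num % ( id ) . num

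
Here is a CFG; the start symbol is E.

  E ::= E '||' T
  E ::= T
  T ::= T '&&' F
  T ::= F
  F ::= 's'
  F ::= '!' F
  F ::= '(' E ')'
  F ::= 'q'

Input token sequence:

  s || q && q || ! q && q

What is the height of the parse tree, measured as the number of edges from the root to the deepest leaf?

5

[E [E [E [T [F s]]] || [T [T [F q]] && [F q]]] || [T [T [F ! [F q]]] && [F q]]]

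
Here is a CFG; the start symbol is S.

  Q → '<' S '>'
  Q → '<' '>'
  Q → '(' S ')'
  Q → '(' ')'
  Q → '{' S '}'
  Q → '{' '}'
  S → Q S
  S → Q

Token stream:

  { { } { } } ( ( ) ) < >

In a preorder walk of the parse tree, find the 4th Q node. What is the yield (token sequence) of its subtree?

( ( ) )

[S [Q { [S [Q { }] [S [Q { }]]] }] [S [Q ( [S [Q ( )]] )] [S [Q < >]]]]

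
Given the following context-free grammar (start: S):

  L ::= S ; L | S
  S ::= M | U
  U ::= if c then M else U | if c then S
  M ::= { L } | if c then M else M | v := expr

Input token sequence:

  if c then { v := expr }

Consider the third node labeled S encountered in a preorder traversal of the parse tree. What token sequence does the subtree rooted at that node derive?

[S [U if c then [S [M { [L [S [M v := expr]]] }]]]]

v := expr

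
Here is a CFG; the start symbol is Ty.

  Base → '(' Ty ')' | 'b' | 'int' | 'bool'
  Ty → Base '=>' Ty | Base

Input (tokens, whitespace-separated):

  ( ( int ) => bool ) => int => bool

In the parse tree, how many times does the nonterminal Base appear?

6

[Ty [Base ( [Ty [Base ( [Ty [Base int]] )] => [Ty [Base bool]]] )] => [Ty [Base int] => [Ty [Base bool]]]]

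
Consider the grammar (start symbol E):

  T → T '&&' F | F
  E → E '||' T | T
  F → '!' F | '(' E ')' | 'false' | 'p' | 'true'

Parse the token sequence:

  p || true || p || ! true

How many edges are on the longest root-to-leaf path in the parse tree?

[E [E [E [E [T [F p]]] || [T [F true]]] || [T [F p]]] || [T [F ! [F true]]]]

6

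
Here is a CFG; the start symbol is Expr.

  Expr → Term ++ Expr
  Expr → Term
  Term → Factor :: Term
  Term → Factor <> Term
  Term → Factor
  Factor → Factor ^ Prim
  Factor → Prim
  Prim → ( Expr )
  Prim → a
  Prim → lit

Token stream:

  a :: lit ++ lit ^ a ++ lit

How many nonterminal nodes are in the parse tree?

17

[Expr [Term [Factor [Prim a]] :: [Term [Factor [Prim lit]]]] ++ [Expr [Term [Factor [Factor [Prim lit]] ^ [Prim a]]] ++ [Expr [Term [Factor [Prim lit]]]]]]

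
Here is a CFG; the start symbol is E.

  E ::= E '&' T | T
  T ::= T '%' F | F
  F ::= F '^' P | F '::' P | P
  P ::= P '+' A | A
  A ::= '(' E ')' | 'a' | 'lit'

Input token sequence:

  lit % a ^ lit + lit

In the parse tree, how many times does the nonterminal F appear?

[E [T [T [F [P [A lit]]]] % [F [F [P [A a]]] ^ [P [P [A lit]] + [A lit]]]]]

3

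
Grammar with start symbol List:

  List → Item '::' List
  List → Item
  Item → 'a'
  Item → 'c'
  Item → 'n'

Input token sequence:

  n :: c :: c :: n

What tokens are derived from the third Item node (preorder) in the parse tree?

[List [Item n] :: [List [Item c] :: [List [Item c] :: [List [Item n]]]]]

c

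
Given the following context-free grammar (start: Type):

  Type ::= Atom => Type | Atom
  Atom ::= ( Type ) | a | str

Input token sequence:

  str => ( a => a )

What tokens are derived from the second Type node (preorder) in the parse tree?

[Type [Atom str] => [Type [Atom ( [Type [Atom a] => [Type [Atom a]]] )]]]

( a => a )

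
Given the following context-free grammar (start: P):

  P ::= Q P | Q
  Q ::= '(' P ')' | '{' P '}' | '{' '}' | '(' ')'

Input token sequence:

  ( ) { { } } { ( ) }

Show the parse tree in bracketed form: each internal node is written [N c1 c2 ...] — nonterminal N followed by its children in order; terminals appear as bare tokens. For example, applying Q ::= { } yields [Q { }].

[P [Q ( )] [P [Q { [P [Q { }]] }] [P [Q { [P [Q ( )]] }]]]]

P
Q P
( ) P
( ) Q P
( ) { P } P
( ) { Q } P
( ) { { } } P
( ) { { } } Q
( ) { { } } { P }
( ) { { } } { Q }
( ) { { } } { ( ) }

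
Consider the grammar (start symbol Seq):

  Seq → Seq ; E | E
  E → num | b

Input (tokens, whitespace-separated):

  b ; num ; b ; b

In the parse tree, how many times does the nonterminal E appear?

4

[Seq [Seq [Seq [Seq [E b]] ; [E num]] ; [E b]] ; [E b]]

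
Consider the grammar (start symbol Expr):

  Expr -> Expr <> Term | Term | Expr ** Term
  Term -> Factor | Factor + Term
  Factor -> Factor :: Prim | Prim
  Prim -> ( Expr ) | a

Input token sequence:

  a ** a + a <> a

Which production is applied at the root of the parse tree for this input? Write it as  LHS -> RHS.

[Expr [Expr [Expr [Term [Factor [Prim a]]]] ** [Term [Factor [Prim a]] + [Term [Factor [Prim a]]]]] <> [Term [Factor [Prim a]]]]

Expr -> Expr <> Term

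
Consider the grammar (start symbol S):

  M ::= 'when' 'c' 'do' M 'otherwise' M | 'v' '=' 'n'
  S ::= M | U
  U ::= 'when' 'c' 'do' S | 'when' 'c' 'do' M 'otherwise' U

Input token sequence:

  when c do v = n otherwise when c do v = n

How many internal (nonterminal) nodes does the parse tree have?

[S [U when c do [M v = n] otherwise [U when c do [S [M v = n]]]]]

6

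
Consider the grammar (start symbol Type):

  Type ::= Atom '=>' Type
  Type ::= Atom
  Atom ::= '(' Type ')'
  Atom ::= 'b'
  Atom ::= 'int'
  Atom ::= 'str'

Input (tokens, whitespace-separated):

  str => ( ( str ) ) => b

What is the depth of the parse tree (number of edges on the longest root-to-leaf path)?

7

[Type [Atom str] => [Type [Atom ( [Type [Atom ( [Type [Atom str]] )]] )] => [Type [Atom b]]]]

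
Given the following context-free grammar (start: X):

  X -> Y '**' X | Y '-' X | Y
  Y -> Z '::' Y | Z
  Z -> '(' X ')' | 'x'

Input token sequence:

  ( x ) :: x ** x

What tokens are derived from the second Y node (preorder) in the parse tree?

[X [Y [Z ( [X [Y [Z x]]] )] :: [Y [Z x]]] ** [X [Y [Z x]]]]

x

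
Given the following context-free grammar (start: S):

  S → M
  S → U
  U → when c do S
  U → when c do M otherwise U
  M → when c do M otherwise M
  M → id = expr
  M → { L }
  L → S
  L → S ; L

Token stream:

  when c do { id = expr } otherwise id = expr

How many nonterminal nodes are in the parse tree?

7

[S [M when c do [M { [L [S [M id = expr]]] }] otherwise [M id = expr]]]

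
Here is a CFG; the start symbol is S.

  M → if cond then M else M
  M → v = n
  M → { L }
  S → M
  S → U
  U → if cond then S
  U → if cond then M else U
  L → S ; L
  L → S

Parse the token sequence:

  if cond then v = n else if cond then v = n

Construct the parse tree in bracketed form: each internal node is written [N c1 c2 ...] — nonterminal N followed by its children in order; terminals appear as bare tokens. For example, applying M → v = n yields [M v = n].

S
U
if cond then M else U
if cond then v = n else U
if cond then v = n else if cond then S
if cond then v = n else if cond then M
if cond then v = n else if cond then v = n

[S [U if cond then [M v = n] else [U if cond then [S [M v = n]]]]]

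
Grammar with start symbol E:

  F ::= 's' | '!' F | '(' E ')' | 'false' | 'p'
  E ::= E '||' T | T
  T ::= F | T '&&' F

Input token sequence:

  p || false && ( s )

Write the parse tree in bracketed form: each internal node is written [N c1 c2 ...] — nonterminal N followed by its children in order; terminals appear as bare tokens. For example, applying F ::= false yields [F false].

E
E || T
T || T
F || T
p || T
p || T && F
p || F && F
p || false && F
p || false && ( E )
p || false && ( T )
p || false && ( F )
p || false && ( s )

[E [E [T [F p]]] || [T [T [F false]] && [F ( [E [T [F s]]] )]]]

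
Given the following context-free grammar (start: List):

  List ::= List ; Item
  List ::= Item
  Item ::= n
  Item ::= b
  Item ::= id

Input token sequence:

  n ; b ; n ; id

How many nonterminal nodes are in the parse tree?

8

[List [List [List [List [Item n]] ; [Item b]] ; [Item n]] ; [Item id]]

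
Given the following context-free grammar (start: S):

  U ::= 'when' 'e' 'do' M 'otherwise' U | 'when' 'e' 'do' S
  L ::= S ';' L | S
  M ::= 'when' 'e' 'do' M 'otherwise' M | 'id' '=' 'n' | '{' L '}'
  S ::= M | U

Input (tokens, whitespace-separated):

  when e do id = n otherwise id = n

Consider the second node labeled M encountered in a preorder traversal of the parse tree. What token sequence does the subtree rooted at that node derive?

id = n

[S [M when e do [M id = n] otherwise [M id = n]]]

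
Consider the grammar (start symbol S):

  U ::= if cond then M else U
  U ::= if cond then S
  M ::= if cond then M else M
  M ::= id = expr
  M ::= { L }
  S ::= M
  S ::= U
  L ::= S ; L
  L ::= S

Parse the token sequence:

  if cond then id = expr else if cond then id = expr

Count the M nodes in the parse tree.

2

[S [U if cond then [M id = expr] else [U if cond then [S [M id = expr]]]]]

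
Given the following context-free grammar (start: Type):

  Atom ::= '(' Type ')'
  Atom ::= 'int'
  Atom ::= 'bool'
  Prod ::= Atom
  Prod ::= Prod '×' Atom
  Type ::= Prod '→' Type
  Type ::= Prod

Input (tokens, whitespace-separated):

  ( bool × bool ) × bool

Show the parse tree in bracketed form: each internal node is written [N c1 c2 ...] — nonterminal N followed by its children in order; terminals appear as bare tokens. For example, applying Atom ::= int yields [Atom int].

Type
Prod
Prod × Atom
Atom × Atom
( Type ) × Atom
( Prod ) × Atom
( Prod × Atom ) × Atom
( Atom × Atom ) × Atom
( bool × Atom ) × Atom
( bool × bool ) × Atom
( bool × bool ) × bool

[Type [Prod [Prod [Atom ( [Type [Prod [Prod [Atom bool]] × [Atom bool]]] )]] × [Atom bool]]]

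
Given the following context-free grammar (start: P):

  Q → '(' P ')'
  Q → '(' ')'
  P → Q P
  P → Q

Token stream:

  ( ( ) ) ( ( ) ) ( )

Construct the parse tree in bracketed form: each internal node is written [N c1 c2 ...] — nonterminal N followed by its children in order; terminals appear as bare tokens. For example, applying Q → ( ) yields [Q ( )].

P
Q P
( P ) P
( Q ) P
( ( ) ) P
( ( ) ) Q P
( ( ) ) ( P ) P
( ( ) ) ( Q ) P
( ( ) ) ( ( ) ) P
( ( ) ) ( ( ) ) Q
( ( ) ) ( ( ) ) ( )

[P [Q ( [P [Q ( )]] )] [P [Q ( [P [Q ( )]] )] [P [Q ( )]]]]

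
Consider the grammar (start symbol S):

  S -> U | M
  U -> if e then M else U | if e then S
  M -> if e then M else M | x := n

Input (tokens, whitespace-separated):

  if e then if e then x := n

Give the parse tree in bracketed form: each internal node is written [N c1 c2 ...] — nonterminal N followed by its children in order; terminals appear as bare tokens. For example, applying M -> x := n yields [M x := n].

S
U
if e then S
if e then U
if e then if e then S
if e then if e then M
if e then if e then x := n

[S [U if e then [S [U if e then [S [M x := n]]]]]]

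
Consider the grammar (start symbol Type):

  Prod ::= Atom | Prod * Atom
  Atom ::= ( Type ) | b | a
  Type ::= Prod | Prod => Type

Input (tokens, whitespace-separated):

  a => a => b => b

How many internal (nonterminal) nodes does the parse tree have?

12

[Type [Prod [Atom a]] => [Type [Prod [Atom a]] => [Type [Prod [Atom b]] => [Type [Prod [Atom b]]]]]]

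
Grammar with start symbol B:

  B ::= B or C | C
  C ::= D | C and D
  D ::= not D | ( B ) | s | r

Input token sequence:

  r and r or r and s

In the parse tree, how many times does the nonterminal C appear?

[B [B [C [C [D r]] and [D r]]] or [C [C [D r]] and [D s]]]

4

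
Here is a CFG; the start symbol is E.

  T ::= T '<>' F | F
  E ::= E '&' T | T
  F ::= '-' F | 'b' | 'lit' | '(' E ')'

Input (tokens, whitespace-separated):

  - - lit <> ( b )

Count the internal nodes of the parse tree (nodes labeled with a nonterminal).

[E [T [T [F - [F - [F lit]]]] <> [F ( [E [T [F b]]] )]]]

10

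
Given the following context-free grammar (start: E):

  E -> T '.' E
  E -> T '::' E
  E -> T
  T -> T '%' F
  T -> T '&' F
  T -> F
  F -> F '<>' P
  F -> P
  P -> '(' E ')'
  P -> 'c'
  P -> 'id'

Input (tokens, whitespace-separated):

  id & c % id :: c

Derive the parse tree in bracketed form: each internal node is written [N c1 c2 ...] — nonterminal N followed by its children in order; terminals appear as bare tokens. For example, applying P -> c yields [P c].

E
T :: E
T % F :: E
T & F % F :: E
F & F % F :: E
P & F % F :: E
id & F % F :: E
id & P % F :: E
id & c % F :: E
id & c % P :: E
id & c % id :: E
id & c % id :: T
id & c % id :: F
id & c % id :: P
id & c % id :: c

[E [T [T [T [F [P id]]] & [F [P c]]] % [F [P id]]] :: [E [T [F [P c]]]]]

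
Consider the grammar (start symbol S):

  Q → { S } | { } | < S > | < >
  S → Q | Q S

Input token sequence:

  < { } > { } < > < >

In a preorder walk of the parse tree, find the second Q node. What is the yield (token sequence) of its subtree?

{ }

[S [Q < [S [Q { }]] >] [S [Q { }] [S [Q < >] [S [Q < >]]]]]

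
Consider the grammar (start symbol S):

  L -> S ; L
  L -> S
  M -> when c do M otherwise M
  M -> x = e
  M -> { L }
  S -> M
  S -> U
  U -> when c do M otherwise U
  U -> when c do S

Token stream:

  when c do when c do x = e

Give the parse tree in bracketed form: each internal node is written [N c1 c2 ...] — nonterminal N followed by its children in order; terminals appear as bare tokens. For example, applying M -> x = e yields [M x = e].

[S [U when c do [S [U when c do [S [M x = e]]]]]]

S
U
when c do S
when c do U
when c do when c do S
when c do when c do M
when c do when c do x = e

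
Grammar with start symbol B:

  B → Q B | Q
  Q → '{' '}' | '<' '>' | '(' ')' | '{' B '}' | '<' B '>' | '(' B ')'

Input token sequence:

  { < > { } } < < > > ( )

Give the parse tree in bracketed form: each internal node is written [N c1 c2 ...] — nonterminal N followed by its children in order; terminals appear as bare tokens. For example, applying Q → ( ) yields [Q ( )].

[B [Q { [B [Q < >] [B [Q { }]]] }] [B [Q < [B [Q < >]] >] [B [Q ( )]]]]

B
Q B
{ B } B
{ Q B } B
{ < > B } B
{ < > Q } B
{ < > { } } B
{ < > { } } Q B
{ < > { } } < B > B
{ < > { } } < Q > B
{ < > { } } < < > > B
{ < > { } } < < > > Q
{ < > { } } < < > > ( )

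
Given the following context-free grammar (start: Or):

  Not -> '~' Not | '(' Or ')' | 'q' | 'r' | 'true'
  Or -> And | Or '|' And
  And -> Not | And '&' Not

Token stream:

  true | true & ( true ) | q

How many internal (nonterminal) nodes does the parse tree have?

14

[Or [Or [Or [And [Not true]]] | [And [And [Not true]] & [Not ( [Or [And [Not true]]] )]]] | [And [Not q]]]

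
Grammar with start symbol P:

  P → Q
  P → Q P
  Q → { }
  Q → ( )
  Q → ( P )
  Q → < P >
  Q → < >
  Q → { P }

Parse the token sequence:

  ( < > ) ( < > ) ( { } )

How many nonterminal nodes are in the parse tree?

[P [Q ( [P [Q < >]] )] [P [Q ( [P [Q < >]] )] [P [Q ( [P [Q { }]] )]]]]

12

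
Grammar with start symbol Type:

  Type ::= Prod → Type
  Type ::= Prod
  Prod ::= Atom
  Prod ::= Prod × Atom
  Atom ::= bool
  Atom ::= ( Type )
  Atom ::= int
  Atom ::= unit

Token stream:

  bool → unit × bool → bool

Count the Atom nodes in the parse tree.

4

[Type [Prod [Atom bool]] → [Type [Prod [Prod [Atom unit]] × [Atom bool]] → [Type [Prod [Atom bool]]]]]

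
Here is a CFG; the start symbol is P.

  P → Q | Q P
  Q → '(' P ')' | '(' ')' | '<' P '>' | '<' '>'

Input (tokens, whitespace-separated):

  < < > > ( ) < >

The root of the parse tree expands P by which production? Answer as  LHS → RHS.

P → Q P

[P [Q < [P [Q < >]] >] [P [Q ( )] [P [Q < >]]]]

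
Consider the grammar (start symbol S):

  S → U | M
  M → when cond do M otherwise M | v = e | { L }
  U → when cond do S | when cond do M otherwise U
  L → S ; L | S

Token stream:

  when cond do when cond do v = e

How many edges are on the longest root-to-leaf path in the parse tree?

[S [U when cond do [S [U when cond do [S [M v = e]]]]]]

6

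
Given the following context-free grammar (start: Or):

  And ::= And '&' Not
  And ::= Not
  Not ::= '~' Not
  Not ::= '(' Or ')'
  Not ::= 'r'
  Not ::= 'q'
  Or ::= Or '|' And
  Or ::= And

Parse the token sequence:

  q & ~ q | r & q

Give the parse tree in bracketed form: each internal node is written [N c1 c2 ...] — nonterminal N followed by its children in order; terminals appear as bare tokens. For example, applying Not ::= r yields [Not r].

Or
Or | And
And | And
And & Not | And
Not & Not | And
q & Not | And
q & ~ Not | And
q & ~ q | And
q & ~ q | And & Not
q & ~ q | Not & Not
q & ~ q | r & Not
q & ~ q | r & q

[Or [Or [And [And [Not q]] & [Not ~ [Not q]]]] | [And [And [Not r]] & [Not q]]]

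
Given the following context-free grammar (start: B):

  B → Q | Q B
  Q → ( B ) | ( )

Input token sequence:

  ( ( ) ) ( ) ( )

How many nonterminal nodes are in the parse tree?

8

[B [Q ( [B [Q ( )]] )] [B [Q ( )] [B [Q ( )]]]]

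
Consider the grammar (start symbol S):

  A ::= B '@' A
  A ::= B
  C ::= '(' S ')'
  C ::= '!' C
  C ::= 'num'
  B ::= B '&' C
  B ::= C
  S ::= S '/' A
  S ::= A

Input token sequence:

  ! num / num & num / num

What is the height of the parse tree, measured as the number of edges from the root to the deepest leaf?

7

[S [S [S [A [B [C ! [C num]]]]] / [A [B [B [C num]] & [C num]]]] / [A [B [C num]]]]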